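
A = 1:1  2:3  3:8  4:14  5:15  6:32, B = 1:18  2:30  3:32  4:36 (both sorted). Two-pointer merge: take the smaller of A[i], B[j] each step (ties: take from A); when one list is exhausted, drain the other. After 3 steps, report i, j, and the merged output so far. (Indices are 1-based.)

[i=1,j=1] A[i]=1<=B[j]=18 take 1 → i++
[i=2,j=1] A[i]=3<=B[j]=18 take 3 → i++
[i=3,j=1] A[i]=8<=B[j]=18 take 8 → i++

i=4, j=1, merged so far=[1, 3, 8]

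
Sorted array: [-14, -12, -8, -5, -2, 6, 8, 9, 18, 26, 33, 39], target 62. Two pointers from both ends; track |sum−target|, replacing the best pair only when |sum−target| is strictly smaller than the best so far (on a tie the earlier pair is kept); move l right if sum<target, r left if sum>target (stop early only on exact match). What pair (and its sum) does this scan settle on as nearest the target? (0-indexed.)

pair (26, 39) with sum 65 (|Δ|=3)

[0,11] -14+39=25 d=37 * → l++
[1,11] -12+39=27 d=35 * → l++
[2,11] -8+39=31 d=31 * → l++
[3,11] -5+39=34 d=28 * → l++
[4,11] -2+39=37 d=25 * → l++
[5,11] 6+39=45 d=17 * → l++
[6,11] 8+39=47 d=15 * → l++
[7,11] 9+39=48 d=14 * → l++
[8,11] 18+39=57 d=5 * → l++
[9,11] 26+39=65 d=3 * → r--
[9,10] 26+33=59 d=3 → l++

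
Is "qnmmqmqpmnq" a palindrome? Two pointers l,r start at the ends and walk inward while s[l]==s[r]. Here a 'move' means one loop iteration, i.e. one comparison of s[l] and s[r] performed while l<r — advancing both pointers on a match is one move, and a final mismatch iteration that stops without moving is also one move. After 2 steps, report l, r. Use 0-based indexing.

l=0 r=10: 'q'=='q', l++,r--
l=1 r=9: 'n'=='n', l++,r--

l=2, r=8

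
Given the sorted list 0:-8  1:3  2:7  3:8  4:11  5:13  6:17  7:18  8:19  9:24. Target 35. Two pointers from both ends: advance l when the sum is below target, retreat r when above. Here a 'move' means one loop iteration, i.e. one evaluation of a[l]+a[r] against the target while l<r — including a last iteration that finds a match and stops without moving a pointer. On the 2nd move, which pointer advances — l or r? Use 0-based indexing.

l

[0,9] -8+24=16 <35 → l++
[1,9] 3+24=27 <35 → l++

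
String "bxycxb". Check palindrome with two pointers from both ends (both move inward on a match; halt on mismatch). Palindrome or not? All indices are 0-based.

not a palindrome (mismatch at 2,3)

[0,5] 'b'=='b' → l++,r--
[1,4] 'x'=='x' → l++,r--
[2,3] 'y'!='c' → stop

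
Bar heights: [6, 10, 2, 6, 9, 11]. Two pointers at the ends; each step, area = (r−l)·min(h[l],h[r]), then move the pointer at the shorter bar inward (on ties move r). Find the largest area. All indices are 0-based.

max area = 40

[0,5] min(6,11)*5=30 best=30 * → l++
[1,5] min(10,11)*4=40 best=40 * → l++
[2,5] min(2,11)*3=6 best=40 → l++
[3,5] min(6,11)*2=12 best=40 → l++
[4,5] min(9,11)*1=9 best=40 → l++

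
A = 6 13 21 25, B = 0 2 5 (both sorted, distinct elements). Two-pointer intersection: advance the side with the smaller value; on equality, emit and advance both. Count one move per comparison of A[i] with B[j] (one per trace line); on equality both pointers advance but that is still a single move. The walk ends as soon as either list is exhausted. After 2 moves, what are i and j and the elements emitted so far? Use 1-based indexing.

i=1, j=3, emitted=[]

i=1 j=1: 6>0, j++
i=1 j=2: 6>2, j++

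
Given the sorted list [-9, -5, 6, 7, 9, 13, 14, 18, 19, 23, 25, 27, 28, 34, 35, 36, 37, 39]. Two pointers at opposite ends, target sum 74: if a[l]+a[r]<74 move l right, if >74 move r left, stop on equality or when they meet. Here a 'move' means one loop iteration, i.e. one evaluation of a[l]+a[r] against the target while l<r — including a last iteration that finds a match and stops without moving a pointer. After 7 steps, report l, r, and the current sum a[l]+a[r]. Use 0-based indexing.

[0,17] -9+39=30 <74 → l++
[1,17] -5+39=34 <74 → l++
[2,17] 6+39=45 <74 → l++
[3,17] 7+39=46 <74 → l++
[4,17] 9+39=48 <74 → l++
[5,17] 13+39=52 <74 → l++
[6,17] 14+39=53 <74 → l++

l=7, r=17, sum=57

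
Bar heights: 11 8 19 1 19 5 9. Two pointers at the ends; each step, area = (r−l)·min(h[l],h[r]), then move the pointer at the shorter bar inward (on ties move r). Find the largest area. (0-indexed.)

max area = 54

[0,6] min(11,9)*6=54 best=54 * → r--
[0,5] min(11,5)*5=25 best=54 → r--
[0,4] min(11,19)*4=44 best=54 → l++
[1,4] min(8,19)*3=24 best=54 → l++
[2,4] min(19,19)*2=38 best=54 → r--
[2,3] min(19,1)*1=1 best=54 → r--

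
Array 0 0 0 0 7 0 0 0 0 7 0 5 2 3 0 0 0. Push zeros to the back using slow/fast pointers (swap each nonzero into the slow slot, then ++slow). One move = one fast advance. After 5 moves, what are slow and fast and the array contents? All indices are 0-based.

slow=1, fast=5, a=[7, 0, 0, 0, 0, 0, 0, 0, 0, 7, 0, 5, 2, 3, 0, 0, 0]

(s=0,f=0) a[fast]=0 → fast++
(s=0,f=1) a[fast]=0 → fast++
(s=0,f=2) a[fast]=0 → fast++
(s=0,f=3) a[fast]=0 → fast++
(s=0,f=4) a[fast]=7≠0 swap→a[0]=7 → slow++,fast++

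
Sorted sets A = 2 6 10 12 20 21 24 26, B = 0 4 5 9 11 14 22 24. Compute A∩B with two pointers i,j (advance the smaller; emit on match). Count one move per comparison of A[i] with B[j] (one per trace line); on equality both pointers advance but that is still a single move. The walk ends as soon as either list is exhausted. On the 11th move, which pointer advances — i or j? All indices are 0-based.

i

[i=0,j=0] 2>0 → j++
[i=0,j=1] 2<4 → i++
[i=1,j=1] 6>4 → j++
[i=1,j=2] 6>5 → j++
[i=1,j=3] 6<9 → i++
[i=2,j=3] 10>9 → j++
[i=2,j=4] 10<11 → i++
[i=3,j=4] 12>11 → j++
[i=3,j=5] 12<14 → i++
[i=4,j=5] 20>14 → j++
[i=4,j=6] 20<22 → i++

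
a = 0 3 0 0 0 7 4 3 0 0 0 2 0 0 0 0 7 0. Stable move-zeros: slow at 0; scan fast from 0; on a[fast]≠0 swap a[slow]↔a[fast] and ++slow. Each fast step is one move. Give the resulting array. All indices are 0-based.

slow=0 fast=0: a[fast]=0, fast++
slow=0 fast=1: a[fast]=3≠0 swap→a[0]=3, slow++,fast++
slow=1 fast=2: a[fast]=0, fast++
slow=1 fast=3: a[fast]=0, fast++
slow=1 fast=4: a[fast]=0, fast++
slow=1 fast=5: a[fast]=7≠0 swap→a[1]=7, slow++,fast++
slow=2 fast=6: a[fast]=4≠0 swap→a[2]=4, slow++,fast++
slow=3 fast=7: a[fast]=3≠0 swap→a[3]=3, slow++,fast++
slow=4 fast=8: a[fast]=0, fast++
slow=4 fast=9: a[fast]=0, fast++
slow=4 fast=10: a[fast]=0, fast++
slow=4 fast=11: a[fast]=2≠0 swap→a[4]=2, slow++,fast++
slow=5 fast=12: a[fast]=0, fast++
slow=5 fast=13: a[fast]=0, fast++
slow=5 fast=14: a[fast]=0, fast++
slow=5 fast=15: a[fast]=0, fast++
slow=5 fast=16: a[fast]=7≠0 swap→a[5]=7, slow++,fast++
slow=6 fast=17: a[fast]=0, fast++

[3, 7, 4, 3, 2, 7, 0, 0, 0, 0, 0, 0, 0, 0, 0, 0, 0, 0]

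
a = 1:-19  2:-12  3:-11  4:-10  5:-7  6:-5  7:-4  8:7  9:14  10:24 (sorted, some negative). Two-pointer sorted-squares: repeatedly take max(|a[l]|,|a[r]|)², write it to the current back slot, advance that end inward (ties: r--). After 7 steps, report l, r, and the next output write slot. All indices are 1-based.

l=5, r=7, next write slot=3

[1,10] |-19|<=|24| out[10]=576 → r--
[1,9] |-19|>|14| out[9]=361 → l++
[2,9] |-12|<=|14| out[8]=196 → r--
[2,8] |-12|>|7| out[7]=144 → l++
[3,8] |-11|>|7| out[6]=121 → l++
[4,8] |-10|>|7| out[5]=100 → l++
[5,8] |-7|<=|7| out[4]=49 → r--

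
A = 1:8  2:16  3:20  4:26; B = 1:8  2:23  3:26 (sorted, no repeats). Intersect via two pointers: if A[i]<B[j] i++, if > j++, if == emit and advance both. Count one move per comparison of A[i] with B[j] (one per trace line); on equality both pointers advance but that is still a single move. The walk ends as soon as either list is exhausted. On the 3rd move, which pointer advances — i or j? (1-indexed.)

i

i=1 j=1: 8==8 emit, i++,j++
i=2 j=2: 16<23, i++
i=3 j=2: 20<23, i++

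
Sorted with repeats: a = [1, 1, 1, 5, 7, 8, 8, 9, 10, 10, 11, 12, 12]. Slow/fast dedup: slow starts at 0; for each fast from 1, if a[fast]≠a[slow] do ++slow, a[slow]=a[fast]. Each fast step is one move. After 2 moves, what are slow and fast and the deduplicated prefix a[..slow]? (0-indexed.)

(s=0,f=1) a[fast]=1=a[slow] dup → fast++
(s=0,f=2) a[fast]=1=a[slow] dup → fast++

slow=0, fast=3, prefix=[1]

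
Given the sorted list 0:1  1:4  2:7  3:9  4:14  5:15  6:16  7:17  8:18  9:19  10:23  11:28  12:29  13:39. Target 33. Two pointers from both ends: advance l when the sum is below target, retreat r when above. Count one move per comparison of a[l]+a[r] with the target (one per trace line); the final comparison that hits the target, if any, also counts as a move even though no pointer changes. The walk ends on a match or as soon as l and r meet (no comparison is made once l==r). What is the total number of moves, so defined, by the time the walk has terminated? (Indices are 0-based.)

3 moves

l=0 r=13: 1+39=40 >33, r--
l=0 r=12: 1+29=30 <33, l++
l=1 r=12: 4+29=33, found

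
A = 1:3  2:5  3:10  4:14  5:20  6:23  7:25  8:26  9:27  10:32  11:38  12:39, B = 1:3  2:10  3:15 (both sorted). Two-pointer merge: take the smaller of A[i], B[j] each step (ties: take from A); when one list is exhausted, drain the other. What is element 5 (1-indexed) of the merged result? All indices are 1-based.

[i=1,j=1] A[i]=3<=B[j]=3 take 3 → i++
[i=2,j=1] A[i]=5>B[j]=3 take 3 → j++
[i=2,j=2] A[i]=5<=B[j]=10 take 5 → i++
[i=3,j=2] A[i]=10<=B[j]=10 take 10 → i++
[i=4,j=2] A[i]=14>B[j]=10 take 10 → j++
[i=4,j=3] A[i]=14<=B[j]=15 take 14 → i++
[i=5,j=3] A[i]=20>B[j]=15 take 15 → j++
[i=5,j=4] B done, take A[i]=20 → i++
[i=6,j=4] B done, take A[i]=23 → i++
[i=7,j=4] B done, take A[i]=25 → i++
[i=8,j=4] B done, take A[i]=26 → i++
[i=9,j=4] B done, take A[i]=27 → i++
[i=10,j=4] B done, take A[i]=32 → i++
[i=11,j=4] B done, take A[i]=38 → i++
[i=12,j=4] B done, take A[i]=39 → i++

merged[5] = 10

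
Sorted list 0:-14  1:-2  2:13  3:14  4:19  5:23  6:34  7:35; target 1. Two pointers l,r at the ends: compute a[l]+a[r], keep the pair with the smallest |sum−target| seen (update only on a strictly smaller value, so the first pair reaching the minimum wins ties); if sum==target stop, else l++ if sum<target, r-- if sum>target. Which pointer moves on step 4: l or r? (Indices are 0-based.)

r

l=0 r=7: -14+35=21 d=20 *, r--
l=0 r=6: -14+34=20 d=19 *, r--
l=0 r=5: -14+23=9 d=8 *, r--
l=0 r=4: -14+19=5 d=4 *, r--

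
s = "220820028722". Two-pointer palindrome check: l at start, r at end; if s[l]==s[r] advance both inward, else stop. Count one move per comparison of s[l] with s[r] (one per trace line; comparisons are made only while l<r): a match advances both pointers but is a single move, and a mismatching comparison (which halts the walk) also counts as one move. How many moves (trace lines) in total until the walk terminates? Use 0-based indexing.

3 moves

[0,11] '2'=='2' → l++,r--
[1,10] '2'=='2' → l++,r--
[2,9] '0'!='7' → stop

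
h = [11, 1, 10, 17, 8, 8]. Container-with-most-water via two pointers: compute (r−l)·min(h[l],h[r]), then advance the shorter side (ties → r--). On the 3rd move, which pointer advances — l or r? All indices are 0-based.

l

l=0 r=5: min(11,8)*5=40 best=40 *, r--
l=0 r=4: min(11,8)*4=32 best=40, r--
l=0 r=3: min(11,17)*3=33 best=40, l++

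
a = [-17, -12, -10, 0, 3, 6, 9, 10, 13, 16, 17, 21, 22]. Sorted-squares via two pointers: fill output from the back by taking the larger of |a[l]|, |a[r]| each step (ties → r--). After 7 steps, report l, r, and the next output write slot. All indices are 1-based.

l=1 r=13: |-17|<=|22| out[13]=484, r--
l=1 r=12: |-17|<=|21| out[12]=441, r--
l=1 r=11: |-17|<=|17| out[11]=289, r--
l=1 r=10: |-17|>|16| out[10]=289, l++
l=2 r=10: |-12|<=|16| out[9]=256, r--
l=2 r=9: |-12|<=|13| out[8]=169, r--
l=2 r=8: |-12|>|10| out[7]=144, l++

l=3, r=8, next write slot=6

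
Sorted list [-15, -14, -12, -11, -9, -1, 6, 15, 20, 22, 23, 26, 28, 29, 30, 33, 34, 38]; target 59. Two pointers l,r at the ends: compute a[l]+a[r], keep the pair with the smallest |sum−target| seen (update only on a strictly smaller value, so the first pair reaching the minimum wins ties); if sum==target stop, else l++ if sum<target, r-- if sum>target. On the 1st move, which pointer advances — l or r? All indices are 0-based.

[0,17] -15+38=23 d=36 * → l++

l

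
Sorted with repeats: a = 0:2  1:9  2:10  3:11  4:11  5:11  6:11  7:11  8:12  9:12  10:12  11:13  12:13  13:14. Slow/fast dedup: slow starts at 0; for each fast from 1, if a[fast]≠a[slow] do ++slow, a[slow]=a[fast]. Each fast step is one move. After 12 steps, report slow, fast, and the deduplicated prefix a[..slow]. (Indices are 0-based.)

(s=0,f=1) a[fast]=9≠a[slow]=2 write a[1]=9 → slow++,fast++
(s=1,f=2) a[fast]=10≠a[slow]=9 write a[2]=10 → slow++,fast++
(s=2,f=3) a[fast]=11≠a[slow]=10 write a[3]=11 → slow++,fast++
(s=3,f=4) a[fast]=11=a[slow] dup → fast++
(s=3,f=5) a[fast]=11=a[slow] dup → fast++
(s=3,f=6) a[fast]=11=a[slow] dup → fast++
(s=3,f=7) a[fast]=11=a[slow] dup → fast++
(s=3,f=8) a[fast]=12≠a[slow]=11 write a[4]=12 → slow++,fast++
(s=4,f=9) a[fast]=12=a[slow] dup → fast++
(s=4,f=10) a[fast]=12=a[slow] dup → fast++
(s=4,f=11) a[fast]=13≠a[slow]=12 write a[5]=13 → slow++,fast++
(s=5,f=12) a[fast]=13=a[slow] dup → fast++

slow=5, fast=13, prefix=[2, 9, 10, 11, 12, 13]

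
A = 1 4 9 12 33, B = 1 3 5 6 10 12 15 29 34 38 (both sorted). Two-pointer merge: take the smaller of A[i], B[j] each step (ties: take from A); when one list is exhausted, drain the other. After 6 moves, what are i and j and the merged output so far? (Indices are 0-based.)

i=2, j=4, merged so far=[1, 1, 3, 4, 5, 6]

[i=0,j=0] A[i]=1<=B[j]=1 take 1 → i++
[i=1,j=0] A[i]=4>B[j]=1 take 1 → j++
[i=1,j=1] A[i]=4>B[j]=3 take 3 → j++
[i=1,j=2] A[i]=4<=B[j]=5 take 4 → i++
[i=2,j=2] A[i]=9>B[j]=5 take 5 → j++
[i=2,j=3] A[i]=9>B[j]=6 take 6 → j++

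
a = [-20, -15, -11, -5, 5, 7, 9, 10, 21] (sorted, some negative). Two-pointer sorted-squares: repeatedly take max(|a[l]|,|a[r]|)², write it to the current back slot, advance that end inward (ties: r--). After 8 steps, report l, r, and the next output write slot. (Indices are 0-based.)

l=3, r=3, next write slot=0

[0,8] |-20|<=|21| out[8]=441 → r--
[0,7] |-20|>|10| out[7]=400 → l++
[1,7] |-15|>|10| out[6]=225 → l++
[2,7] |-11|>|10| out[5]=121 → l++
[3,7] |-5|<=|10| out[4]=100 → r--
[3,6] |-5|<=|9| out[3]=81 → r--
[3,5] |-5|<=|7| out[2]=49 → r--
[3,4] |-5|<=|5| out[1]=25 → r--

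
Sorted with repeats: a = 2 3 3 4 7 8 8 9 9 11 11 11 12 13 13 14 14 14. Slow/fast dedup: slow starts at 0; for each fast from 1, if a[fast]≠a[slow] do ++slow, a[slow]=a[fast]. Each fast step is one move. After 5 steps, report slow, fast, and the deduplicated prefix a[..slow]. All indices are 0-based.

slow=4, fast=6, prefix=[2, 3, 4, 7, 8]

slow=0 fast=1: a[fast]=3≠a[slow]=2 write a[1]=3, slow++,fast++
slow=1 fast=2: a[fast]=3=a[slow] dup, fast++
slow=1 fast=3: a[fast]=4≠a[slow]=3 write a[2]=4, slow++,fast++
slow=2 fast=4: a[fast]=7≠a[slow]=4 write a[3]=7, slow++,fast++
slow=3 fast=5: a[fast]=8≠a[slow]=7 write a[4]=8, slow++,fast++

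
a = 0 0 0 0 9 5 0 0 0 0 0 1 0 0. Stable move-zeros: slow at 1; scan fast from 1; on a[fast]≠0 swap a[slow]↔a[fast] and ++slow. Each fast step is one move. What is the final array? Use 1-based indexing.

(s=1,f=1) a[fast]=0 → fast++
(s=1,f=2) a[fast]=0 → fast++
(s=1,f=3) a[fast]=0 → fast++
(s=1,f=4) a[fast]=0 → fast++
(s=1,f=5) a[fast]=9≠0 swap→a[1]=9 → slow++,fast++
(s=2,f=6) a[fast]=5≠0 swap→a[2]=5 → slow++,fast++
(s=3,f=7) a[fast]=0 → fast++
(s=3,f=8) a[fast]=0 → fast++
(s=3,f=9) a[fast]=0 → fast++
(s=3,f=10) a[fast]=0 → fast++
(s=3,f=11) a[fast]=0 → fast++
(s=3,f=12) a[fast]=1≠0 swap→a[3]=1 → slow++,fast++
(s=4,f=13) a[fast]=0 → fast++
(s=4,f=14) a[fast]=0 → fast++

[9, 5, 1, 0, 0, 0, 0, 0, 0, 0, 0, 0, 0, 0]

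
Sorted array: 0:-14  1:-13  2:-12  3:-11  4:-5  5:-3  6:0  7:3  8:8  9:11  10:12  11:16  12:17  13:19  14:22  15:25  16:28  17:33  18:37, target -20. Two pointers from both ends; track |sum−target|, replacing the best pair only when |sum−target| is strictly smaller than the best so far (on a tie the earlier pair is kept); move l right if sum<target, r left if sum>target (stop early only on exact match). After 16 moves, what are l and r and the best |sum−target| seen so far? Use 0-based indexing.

l=1, r=3, best |Δ|=1

l=0 r=18: -14+37=23 d=43 *, r--
l=0 r=17: -14+33=19 d=39 *, r--
l=0 r=16: -14+28=14 d=34 *, r--
l=0 r=15: -14+25=11 d=31 *, r--
l=0 r=14: -14+22=8 d=28 *, r--
l=0 r=13: -14+19=5 d=25 *, r--
l=0 r=12: -14+17=3 d=23 *, r--
l=0 r=11: -14+16=2 d=22 *, r--
l=0 r=10: -14+12=-2 d=18 *, r--
l=0 r=9: -14+11=-3 d=17 *, r--
l=0 r=8: -14+8=-6 d=14 *, r--
l=0 r=7: -14+3=-11 d=9 *, r--
l=0 r=6: -14+0=-14 d=6 *, r--
l=0 r=5: -14+-3=-17 d=3 *, r--
l=0 r=4: -14+-5=-19 d=1 *, r--
l=0 r=3: -14+-11=-25 d=5, l++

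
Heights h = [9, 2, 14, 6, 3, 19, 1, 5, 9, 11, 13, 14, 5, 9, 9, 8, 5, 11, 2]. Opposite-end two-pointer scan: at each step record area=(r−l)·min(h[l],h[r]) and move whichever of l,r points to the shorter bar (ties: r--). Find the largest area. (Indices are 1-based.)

l=1 r=19: min(9,2)*18=36 best=36 *, r--
l=1 r=18: min(9,11)*17=153 best=153 *, l++
l=2 r=18: min(2,11)*16=32 best=153, l++
l=3 r=18: min(14,11)*15=165 best=165 *, r--
l=3 r=17: min(14,5)*14=70 best=165, r--
l=3 r=16: min(14,8)*13=104 best=165, r--
l=3 r=15: min(14,9)*12=108 best=165, r--
l=3 r=14: min(14,9)*11=99 best=165, r--
l=3 r=13: min(14,5)*10=50 best=165, r--
l=3 r=12: min(14,14)*9=126 best=165, r--
l=3 r=11: min(14,13)*8=104 best=165, r--
l=3 r=10: min(14,11)*7=77 best=165, r--
l=3 r=9: min(14,9)*6=54 best=165, r--
l=3 r=8: min(14,5)*5=25 best=165, r--
l=3 r=7: min(14,1)*4=4 best=165, r--
l=3 r=6: min(14,19)*3=42 best=165, l++
l=4 r=6: min(6,19)*2=12 best=165, l++
l=5 r=6: min(3,19)*1=3 best=165, l++

max area = 165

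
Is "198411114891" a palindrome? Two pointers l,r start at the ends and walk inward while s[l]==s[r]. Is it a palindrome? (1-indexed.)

palindrome

l=1 r=12: '1'=='1', l++,r--
l=2 r=11: '9'=='9', l++,r--
l=3 r=10: '8'=='8', l++,r--
l=4 r=9: '4'=='4', l++,r--
l=5 r=8: '1'=='1', l++,r--
l=6 r=7: '1'=='1', l++,r--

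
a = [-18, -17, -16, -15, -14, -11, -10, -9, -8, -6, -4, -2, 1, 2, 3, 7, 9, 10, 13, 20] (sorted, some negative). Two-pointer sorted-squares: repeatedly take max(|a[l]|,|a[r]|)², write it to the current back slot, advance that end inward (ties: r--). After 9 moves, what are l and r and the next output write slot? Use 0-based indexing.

l=6, r=16, next write slot=10

l=0 r=19: |-18|<=|20| out[19]=400, r--
l=0 r=18: |-18|>|13| out[18]=324, l++
l=1 r=18: |-17|>|13| out[17]=289, l++
l=2 r=18: |-16|>|13| out[16]=256, l++
l=3 r=18: |-15|>|13| out[15]=225, l++
l=4 r=18: |-14|>|13| out[14]=196, l++
l=5 r=18: |-11|<=|13| out[13]=169, r--
l=5 r=17: |-11|>|10| out[12]=121, l++
l=6 r=17: |-10|<=|10| out[11]=100, r--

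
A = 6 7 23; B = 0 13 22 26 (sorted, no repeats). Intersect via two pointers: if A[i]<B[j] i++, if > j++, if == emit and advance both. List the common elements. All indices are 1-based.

intersection = []

[i=1,j=1] 6>0 → j++
[i=1,j=2] 6<13 → i++
[i=2,j=2] 7<13 → i++
[i=3,j=2] 23>13 → j++
[i=3,j=3] 23>22 → j++
[i=3,j=4] 23<26 → i++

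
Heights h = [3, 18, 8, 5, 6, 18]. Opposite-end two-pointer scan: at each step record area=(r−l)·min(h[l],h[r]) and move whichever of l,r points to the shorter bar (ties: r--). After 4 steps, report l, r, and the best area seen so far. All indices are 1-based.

l=1 r=6: min(3,18)*5=15 best=15 *, l++
l=2 r=6: min(18,18)*4=72 best=72 *, r--
l=2 r=5: min(18,6)*3=18 best=72, r--
l=2 r=4: min(18,5)*2=10 best=72, r--

l=2, r=3, best area=72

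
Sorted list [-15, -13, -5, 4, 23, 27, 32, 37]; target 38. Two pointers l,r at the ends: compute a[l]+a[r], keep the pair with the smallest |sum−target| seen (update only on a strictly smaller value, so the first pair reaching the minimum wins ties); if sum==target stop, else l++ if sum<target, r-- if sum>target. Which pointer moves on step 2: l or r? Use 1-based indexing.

l

l=1 r=8: -15+37=22 d=16 *, l++
l=2 r=8: -13+37=24 d=14 *, l++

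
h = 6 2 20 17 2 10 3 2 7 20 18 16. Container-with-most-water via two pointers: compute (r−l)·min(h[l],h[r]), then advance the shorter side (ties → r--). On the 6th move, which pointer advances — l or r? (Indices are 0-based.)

[0,11] min(6,16)*11=66 best=66 * → l++
[1,11] min(2,16)*10=20 best=66 → l++
[2,11] min(20,16)*9=144 best=144 * → r--
[2,10] min(20,18)*8=144 best=144 → r--
[2,9] min(20,20)*7=140 best=144 → r--
[2,8] min(20,7)*6=42 best=144 → r--

r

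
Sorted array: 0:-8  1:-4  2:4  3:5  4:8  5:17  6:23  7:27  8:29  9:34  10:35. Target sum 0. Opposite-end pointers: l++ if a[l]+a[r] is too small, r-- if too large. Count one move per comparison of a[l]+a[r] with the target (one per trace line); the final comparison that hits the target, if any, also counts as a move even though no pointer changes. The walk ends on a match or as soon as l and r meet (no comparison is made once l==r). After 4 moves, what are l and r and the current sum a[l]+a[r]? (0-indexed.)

[0,10] -8+35=27 >0 → r--
[0,9] -8+34=26 >0 → r--
[0,8] -8+29=21 >0 → r--
[0,7] -8+27=19 >0 → r--

l=0, r=6, sum=15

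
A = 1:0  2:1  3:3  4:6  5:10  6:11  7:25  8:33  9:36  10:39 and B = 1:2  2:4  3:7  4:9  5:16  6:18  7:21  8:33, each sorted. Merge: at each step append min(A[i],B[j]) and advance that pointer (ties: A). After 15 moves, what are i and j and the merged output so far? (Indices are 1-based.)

i=9, j=8, merged so far=[0, 1, 2, 3, 4, 6, 7, 9, 10, 11, 16, 18, 21, 25, 33]

i=1 j=1: A[i]=0<=B[j]=2 take 0, i++
i=2 j=1: A[i]=1<=B[j]=2 take 1, i++
i=3 j=1: A[i]=3>B[j]=2 take 2, j++
i=3 j=2: A[i]=3<=B[j]=4 take 3, i++
i=4 j=2: A[i]=6>B[j]=4 take 4, j++
i=4 j=3: A[i]=6<=B[j]=7 take 6, i++
i=5 j=3: A[i]=10>B[j]=7 take 7, j++
i=5 j=4: A[i]=10>B[j]=9 take 9, j++
i=5 j=5: A[i]=10<=B[j]=16 take 10, i++
i=6 j=5: A[i]=11<=B[j]=16 take 11, i++
i=7 j=5: A[i]=25>B[j]=16 take 16, j++
i=7 j=6: A[i]=25>B[j]=18 take 18, j++
i=7 j=7: A[i]=25>B[j]=21 take 21, j++
i=7 j=8: A[i]=25<=B[j]=33 take 25, i++
i=8 j=8: A[i]=33<=B[j]=33 take 33, i++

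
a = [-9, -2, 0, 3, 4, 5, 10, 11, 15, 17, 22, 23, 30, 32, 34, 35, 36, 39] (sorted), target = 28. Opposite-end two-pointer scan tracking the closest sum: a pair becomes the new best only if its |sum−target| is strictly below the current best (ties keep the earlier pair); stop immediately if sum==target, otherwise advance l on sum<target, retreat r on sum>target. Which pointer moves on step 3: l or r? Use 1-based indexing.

r

[1,18] -9+39=30 d=2 * → r--
[1,17] -9+36=27 d=1 * → l++
[2,17] -2+36=34 d=6 → r--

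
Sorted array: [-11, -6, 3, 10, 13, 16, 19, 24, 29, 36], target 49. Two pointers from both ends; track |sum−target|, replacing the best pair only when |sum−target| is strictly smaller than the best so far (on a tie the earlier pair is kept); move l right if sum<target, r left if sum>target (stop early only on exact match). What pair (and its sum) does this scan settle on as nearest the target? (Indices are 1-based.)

pair (13, 36) with sum 49 (|Δ|=0)

[1,10] -11+36=25 d=24 * → l++
[2,10] -6+36=30 d=19 * → l++
[3,10] 3+36=39 d=10 * → l++
[4,10] 10+36=46 d=3 * → l++
[5,10] 13+36=49 d=0 * → stop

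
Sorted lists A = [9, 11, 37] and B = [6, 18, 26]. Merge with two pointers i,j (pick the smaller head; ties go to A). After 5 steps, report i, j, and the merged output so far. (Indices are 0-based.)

i=2, j=3, merged so far=[6, 9, 11, 18, 26]

[i=0,j=0] A[i]=9>B[j]=6 take 6 → j++
[i=0,j=1] A[i]=9<=B[j]=18 take 9 → i++
[i=1,j=1] A[i]=11<=B[j]=18 take 11 → i++
[i=2,j=1] A[i]=37>B[j]=18 take 18 → j++
[i=2,j=2] A[i]=37>B[j]=26 take 26 → j++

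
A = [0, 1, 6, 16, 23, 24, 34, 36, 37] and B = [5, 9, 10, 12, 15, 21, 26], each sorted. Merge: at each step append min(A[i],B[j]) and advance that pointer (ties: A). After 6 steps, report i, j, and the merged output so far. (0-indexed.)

i=3, j=3, merged so far=[0, 1, 5, 6, 9, 10]

i=0 j=0: A[i]=0<=B[j]=5 take 0, i++
i=1 j=0: A[i]=1<=B[j]=5 take 1, i++
i=2 j=0: A[i]=6>B[j]=5 take 5, j++
i=2 j=1: A[i]=6<=B[j]=9 take 6, i++
i=3 j=1: A[i]=16>B[j]=9 take 9, j++
i=3 j=2: A[i]=16>B[j]=10 take 10, j++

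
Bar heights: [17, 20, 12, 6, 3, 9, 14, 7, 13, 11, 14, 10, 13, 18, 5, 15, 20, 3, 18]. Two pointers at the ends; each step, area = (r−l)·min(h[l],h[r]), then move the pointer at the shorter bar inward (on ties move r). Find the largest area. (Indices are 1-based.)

max area = 306

l=1 r=19: min(17,18)*18=306 best=306 *, l++
l=2 r=19: min(20,18)*17=306 best=306, r--
l=2 r=18: min(20,3)*16=48 best=306, r--
l=2 r=17: min(20,20)*15=300 best=306, r--
l=2 r=16: min(20,15)*14=210 best=306, r--
l=2 r=15: min(20,5)*13=65 best=306, r--
l=2 r=14: min(20,18)*12=216 best=306, r--
l=2 r=13: min(20,13)*11=143 best=306, r--
l=2 r=12: min(20,10)*10=100 best=306, r--
l=2 r=11: min(20,14)*9=126 best=306, r--
l=2 r=10: min(20,11)*8=88 best=306, r--
l=2 r=9: min(20,13)*7=91 best=306, r--
l=2 r=8: min(20,7)*6=42 best=306, r--
l=2 r=7: min(20,14)*5=70 best=306, r--
l=2 r=6: min(20,9)*4=36 best=306, r--
l=2 r=5: min(20,3)*3=9 best=306, r--
l=2 r=4: min(20,6)*2=12 best=306, r--
l=2 r=3: min(20,12)*1=12 best=306, r--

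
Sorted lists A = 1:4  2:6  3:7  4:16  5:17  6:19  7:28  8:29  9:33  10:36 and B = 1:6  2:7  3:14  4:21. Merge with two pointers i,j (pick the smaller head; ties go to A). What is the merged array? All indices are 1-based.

[4, 6, 6, 7, 7, 14, 16, 17, 19, 21, 28, 29, 33, 36]

[i=1,j=1] A[i]=4<=B[j]=6 take 4 → i++
[i=2,j=1] A[i]=6<=B[j]=6 take 6 → i++
[i=3,j=1] A[i]=7>B[j]=6 take 6 → j++
[i=3,j=2] A[i]=7<=B[j]=7 take 7 → i++
[i=4,j=2] A[i]=16>B[j]=7 take 7 → j++
[i=4,j=3] A[i]=16>B[j]=14 take 14 → j++
[i=4,j=4] A[i]=16<=B[j]=21 take 16 → i++
[i=5,j=4] A[i]=17<=B[j]=21 take 17 → i++
[i=6,j=4] A[i]=19<=B[j]=21 take 19 → i++
[i=7,j=4] A[i]=28>B[j]=21 take 21 → j++
[i=7,j=5] B done, take A[i]=28 → i++
[i=8,j=5] B done, take A[i]=29 → i++
[i=9,j=5] B done, take A[i]=33 → i++
[i=10,j=5] B done, take A[i]=36 → i++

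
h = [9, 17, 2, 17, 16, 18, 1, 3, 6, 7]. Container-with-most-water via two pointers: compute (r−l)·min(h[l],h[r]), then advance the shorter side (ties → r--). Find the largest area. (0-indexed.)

l=0 r=9: min(9,7)*9=63 best=63 *, r--
l=0 r=8: min(9,6)*8=48 best=63, r--
l=0 r=7: min(9,3)*7=21 best=63, r--
l=0 r=6: min(9,1)*6=6 best=63, r--
l=0 r=5: min(9,18)*5=45 best=63, l++
l=1 r=5: min(17,18)*4=68 best=68 *, l++
l=2 r=5: min(2,18)*3=6 best=68, l++
l=3 r=5: min(17,18)*2=34 best=68, l++
l=4 r=5: min(16,18)*1=16 best=68, l++

max area = 68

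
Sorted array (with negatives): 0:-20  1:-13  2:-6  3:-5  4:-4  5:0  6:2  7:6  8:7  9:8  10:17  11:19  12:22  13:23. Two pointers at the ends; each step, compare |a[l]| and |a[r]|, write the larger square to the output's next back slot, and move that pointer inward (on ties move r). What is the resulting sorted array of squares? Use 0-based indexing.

[0, 4, 16, 25, 36, 36, 49, 64, 169, 289, 361, 400, 484, 529]

[0,13] |-20|<=|23| out[13]=529 → r--
[0,12] |-20|<=|22| out[12]=484 → r--
[0,11] |-20|>|19| out[11]=400 → l++
[1,11] |-13|<=|19| out[10]=361 → r--
[1,10] |-13|<=|17| out[9]=289 → r--
[1,9] |-13|>|8| out[8]=169 → l++
[2,9] |-6|<=|8| out[7]=64 → r--
[2,8] |-6|<=|7| out[6]=49 → r--
[2,7] |-6|<=|6| out[5]=36 → r--
[2,6] |-6|>|2| out[4]=36 → l++
[3,6] |-5|>|2| out[3]=25 → l++
[4,6] |-4|>|2| out[2]=16 → l++
[5,6] |0|<=|2| out[1]=4 → r--
[5,5] |0|<=|0| out[0]=0 → r--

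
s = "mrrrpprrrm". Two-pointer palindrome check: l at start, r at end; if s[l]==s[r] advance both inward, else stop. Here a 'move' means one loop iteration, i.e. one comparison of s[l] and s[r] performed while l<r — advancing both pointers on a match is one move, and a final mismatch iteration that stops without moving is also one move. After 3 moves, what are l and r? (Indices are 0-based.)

l=3, r=6

[0,9] 'm'=='m' → l++,r--
[1,8] 'r'=='r' → l++,r--
[2,7] 'r'=='r' → l++,r--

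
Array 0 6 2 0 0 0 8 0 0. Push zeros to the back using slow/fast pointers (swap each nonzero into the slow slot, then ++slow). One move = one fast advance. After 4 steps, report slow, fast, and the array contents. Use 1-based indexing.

slow=3, fast=5, a=[6, 2, 0, 0, 0, 0, 8, 0, 0]

(s=1,f=1) a[fast]=0 → fast++
(s=1,f=2) a[fast]=6≠0 swap→a[1]=6 → slow++,fast++
(s=2,f=3) a[fast]=2≠0 swap→a[2]=2 → slow++,fast++
(s=3,f=4) a[fast]=0 → fast++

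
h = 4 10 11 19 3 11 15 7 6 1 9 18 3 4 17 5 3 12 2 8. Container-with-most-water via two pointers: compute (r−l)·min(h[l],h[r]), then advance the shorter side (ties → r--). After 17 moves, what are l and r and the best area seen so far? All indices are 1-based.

l=1 r=20: min(4,8)*19=76 best=76 *, l++
l=2 r=20: min(10,8)*18=144 best=144 *, r--
l=2 r=19: min(10,2)*17=34 best=144, r--
l=2 r=18: min(10,12)*16=160 best=160 *, l++
l=3 r=18: min(11,12)*15=165 best=165 *, l++
l=4 r=18: min(19,12)*14=168 best=168 *, r--
l=4 r=17: min(19,3)*13=39 best=168, r--
l=4 r=16: min(19,5)*12=60 best=168, r--
l=4 r=15: min(19,17)*11=187 best=187 *, r--
l=4 r=14: min(19,4)*10=40 best=187, r--
l=4 r=13: min(19,3)*9=27 best=187, r--
l=4 r=12: min(19,18)*8=144 best=187, r--
l=4 r=11: min(19,9)*7=63 best=187, r--
l=4 r=10: min(19,1)*6=6 best=187, r--
l=4 r=9: min(19,6)*5=30 best=187, r--
l=4 r=8: min(19,7)*4=28 best=187, r--
l=4 r=7: min(19,15)*3=45 best=187, r--

l=4, r=6, best area=187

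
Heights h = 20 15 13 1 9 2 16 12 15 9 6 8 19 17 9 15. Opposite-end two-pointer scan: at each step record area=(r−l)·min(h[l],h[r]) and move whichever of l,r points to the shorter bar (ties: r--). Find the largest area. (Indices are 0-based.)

l=0 r=15: min(20,15)*15=225 best=225 *, r--
l=0 r=14: min(20,9)*14=126 best=225, r--
l=0 r=13: min(20,17)*13=221 best=225, r--
l=0 r=12: min(20,19)*12=228 best=228 *, r--
l=0 r=11: min(20,8)*11=88 best=228, r--
l=0 r=10: min(20,6)*10=60 best=228, r--
l=0 r=9: min(20,9)*9=81 best=228, r--
l=0 r=8: min(20,15)*8=120 best=228, r--
l=0 r=7: min(20,12)*7=84 best=228, r--
l=0 r=6: min(20,16)*6=96 best=228, r--
l=0 r=5: min(20,2)*5=10 best=228, r--
l=0 r=4: min(20,9)*4=36 best=228, r--
l=0 r=3: min(20,1)*3=3 best=228, r--
l=0 r=2: min(20,13)*2=26 best=228, r--
l=0 r=1: min(20,15)*1=15 best=228, r--

max area = 228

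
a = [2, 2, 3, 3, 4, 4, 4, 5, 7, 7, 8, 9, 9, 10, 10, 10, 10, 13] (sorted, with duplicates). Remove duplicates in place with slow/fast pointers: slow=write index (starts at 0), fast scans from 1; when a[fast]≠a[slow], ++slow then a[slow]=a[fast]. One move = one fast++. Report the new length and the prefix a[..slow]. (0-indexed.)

slow=0 fast=1: a[fast]=2=a[slow] dup, fast++
slow=0 fast=2: a[fast]=3≠a[slow]=2 write a[1]=3, slow++,fast++
slow=1 fast=3: a[fast]=3=a[slow] dup, fast++
slow=1 fast=4: a[fast]=4≠a[slow]=3 write a[2]=4, slow++,fast++
slow=2 fast=5: a[fast]=4=a[slow] dup, fast++
slow=2 fast=6: a[fast]=4=a[slow] dup, fast++
slow=2 fast=7: a[fast]=5≠a[slow]=4 write a[3]=5, slow++,fast++
slow=3 fast=8: a[fast]=7≠a[slow]=5 write a[4]=7, slow++,fast++
slow=4 fast=9: a[fast]=7=a[slow] dup, fast++
slow=4 fast=10: a[fast]=8≠a[slow]=7 write a[5]=8, slow++,fast++
slow=5 fast=11: a[fast]=9≠a[slow]=8 write a[6]=9, slow++,fast++
slow=6 fast=12: a[fast]=9=a[slow] dup, fast++
slow=6 fast=13: a[fast]=10≠a[slow]=9 write a[7]=10, slow++,fast++
slow=7 fast=14: a[fast]=10=a[slow] dup, fast++
slow=7 fast=15: a[fast]=10=a[slow] dup, fast++
slow=7 fast=16: a[fast]=10=a[slow] dup, fast++
slow=7 fast=17: a[fast]=13≠a[slow]=10 write a[8]=13, slow++,fast++

length 9; prefix = [2, 3, 4, 5, 7, 8, 9, 10, 13]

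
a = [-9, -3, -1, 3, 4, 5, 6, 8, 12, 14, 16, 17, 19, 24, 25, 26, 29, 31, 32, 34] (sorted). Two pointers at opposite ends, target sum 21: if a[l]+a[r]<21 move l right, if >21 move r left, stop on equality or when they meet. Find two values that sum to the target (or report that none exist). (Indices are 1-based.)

(-3, 24)

l=1 r=20: -9+34=25 >21, r--
l=1 r=19: -9+32=23 >21, r--
l=1 r=18: -9+31=22 >21, r--
l=1 r=17: -9+29=20 <21, l++
l=2 r=17: -3+29=26 >21, r--
l=2 r=16: -3+26=23 >21, r--
l=2 r=15: -3+25=22 >21, r--
l=2 r=14: -3+24=21, found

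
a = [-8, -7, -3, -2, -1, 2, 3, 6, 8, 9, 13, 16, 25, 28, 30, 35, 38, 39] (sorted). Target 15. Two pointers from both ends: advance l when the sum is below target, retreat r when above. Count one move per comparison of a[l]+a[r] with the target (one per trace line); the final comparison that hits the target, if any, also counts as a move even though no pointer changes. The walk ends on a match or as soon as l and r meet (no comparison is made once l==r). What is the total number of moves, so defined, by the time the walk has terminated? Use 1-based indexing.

[1,18] -8+39=31 >15 → r--
[1,17] -8+38=30 >15 → r--
[1,16] -8+35=27 >15 → r--
[1,15] -8+30=22 >15 → r--
[1,14] -8+28=20 >15 → r--
[1,13] -8+25=17 >15 → r--
[1,12] -8+16=8 <15 → l++
[2,12] -7+16=9 <15 → l++
[3,12] -3+16=13 <15 → l++
[4,12] -2+16=14 <15 → l++
[5,12] -1+16=15 → found

11 moves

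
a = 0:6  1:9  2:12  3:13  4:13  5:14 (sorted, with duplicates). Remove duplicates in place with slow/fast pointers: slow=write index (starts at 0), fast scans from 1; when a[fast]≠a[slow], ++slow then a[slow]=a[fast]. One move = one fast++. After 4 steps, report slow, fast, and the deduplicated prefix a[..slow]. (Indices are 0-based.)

slow=3, fast=5, prefix=[6, 9, 12, 13]

slow=0 fast=1: a[fast]=9≠a[slow]=6 write a[1]=9, slow++,fast++
slow=1 fast=2: a[fast]=12≠a[slow]=9 write a[2]=12, slow++,fast++
slow=2 fast=3: a[fast]=13≠a[slow]=12 write a[3]=13, slow++,fast++
slow=3 fast=4: a[fast]=13=a[slow] dup, fast++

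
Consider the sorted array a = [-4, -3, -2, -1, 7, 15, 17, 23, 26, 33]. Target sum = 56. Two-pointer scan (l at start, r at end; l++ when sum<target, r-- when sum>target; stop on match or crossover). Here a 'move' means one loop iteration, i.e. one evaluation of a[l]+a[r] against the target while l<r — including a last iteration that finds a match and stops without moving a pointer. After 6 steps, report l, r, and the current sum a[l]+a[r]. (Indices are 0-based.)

l=6, r=9, sum=50

l=0 r=9: -4+33=29 <56, l++
l=1 r=9: -3+33=30 <56, l++
l=2 r=9: -2+33=31 <56, l++
l=3 r=9: -1+33=32 <56, l++
l=4 r=9: 7+33=40 <56, l++
l=5 r=9: 15+33=48 <56, l++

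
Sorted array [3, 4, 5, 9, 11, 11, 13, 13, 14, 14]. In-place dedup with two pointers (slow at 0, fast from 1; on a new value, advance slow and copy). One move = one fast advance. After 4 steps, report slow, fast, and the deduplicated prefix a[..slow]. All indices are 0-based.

slow=4, fast=5, prefix=[3, 4, 5, 9, 11]

slow=0 fast=1: a[fast]=4≠a[slow]=3 write a[1]=4, slow++,fast++
slow=1 fast=2: a[fast]=5≠a[slow]=4 write a[2]=5, slow++,fast++
slow=2 fast=3: a[fast]=9≠a[slow]=5 write a[3]=9, slow++,fast++
slow=3 fast=4: a[fast]=11≠a[slow]=9 write a[4]=11, slow++,fast++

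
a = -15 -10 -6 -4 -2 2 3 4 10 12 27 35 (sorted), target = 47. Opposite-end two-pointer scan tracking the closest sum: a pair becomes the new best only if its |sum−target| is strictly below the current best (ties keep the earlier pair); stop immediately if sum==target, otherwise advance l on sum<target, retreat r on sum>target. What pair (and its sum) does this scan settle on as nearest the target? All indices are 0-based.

pair (12, 35) with sum 47 (|Δ|=0)

l=0 r=11: -15+35=20 d=27 *, l++
l=1 r=11: -10+35=25 d=22 *, l++
l=2 r=11: -6+35=29 d=18 *, l++
l=3 r=11: -4+35=31 d=16 *, l++
l=4 r=11: -2+35=33 d=14 *, l++
l=5 r=11: 2+35=37 d=10 *, l++
l=6 r=11: 3+35=38 d=9 *, l++
l=7 r=11: 4+35=39 d=8 *, l++
l=8 r=11: 10+35=45 d=2 *, l++
l=9 r=11: 12+35=47 d=0 *, stop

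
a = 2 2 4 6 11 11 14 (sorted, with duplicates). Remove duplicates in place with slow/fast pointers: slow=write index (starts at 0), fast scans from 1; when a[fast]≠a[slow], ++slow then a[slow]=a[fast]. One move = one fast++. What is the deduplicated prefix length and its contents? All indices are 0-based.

length 5; prefix = [2, 4, 6, 11, 14]

(s=0,f=1) a[fast]=2=a[slow] dup → fast++
(s=0,f=2) a[fast]=4≠a[slow]=2 write a[1]=4 → slow++,fast++
(s=1,f=3) a[fast]=6≠a[slow]=4 write a[2]=6 → slow++,fast++
(s=2,f=4) a[fast]=11≠a[slow]=6 write a[3]=11 → slow++,fast++
(s=3,f=5) a[fast]=11=a[slow] dup → fast++
(s=3,f=6) a[fast]=14≠a[slow]=11 write a[4]=14 → slow++,fast++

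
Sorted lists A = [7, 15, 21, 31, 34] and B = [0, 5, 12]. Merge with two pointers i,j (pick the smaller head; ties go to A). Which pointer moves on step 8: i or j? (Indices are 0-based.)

i

[i=0,j=0] A[i]=7>B[j]=0 take 0 → j++
[i=0,j=1] A[i]=7>B[j]=5 take 5 → j++
[i=0,j=2] A[i]=7<=B[j]=12 take 7 → i++
[i=1,j=2] A[i]=15>B[j]=12 take 12 → j++
[i=1,j=3] B done, take A[i]=15 → i++
[i=2,j=3] B done, take A[i]=21 → i++
[i=3,j=3] B done, take A[i]=31 → i++
[i=4,j=3] B done, take A[i]=34 → i++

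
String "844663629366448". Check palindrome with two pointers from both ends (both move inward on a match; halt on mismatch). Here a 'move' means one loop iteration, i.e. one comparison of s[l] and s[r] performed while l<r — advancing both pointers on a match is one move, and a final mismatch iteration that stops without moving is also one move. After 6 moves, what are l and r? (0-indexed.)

l=6, r=8

[0,14] '8'=='8' → l++,r--
[1,13] '4'=='4' → l++,r--
[2,12] '4'=='4' → l++,r--
[3,11] '6'=='6' → l++,r--
[4,10] '6'=='6' → l++,r--
[5,9] '3'=='3' → l++,r--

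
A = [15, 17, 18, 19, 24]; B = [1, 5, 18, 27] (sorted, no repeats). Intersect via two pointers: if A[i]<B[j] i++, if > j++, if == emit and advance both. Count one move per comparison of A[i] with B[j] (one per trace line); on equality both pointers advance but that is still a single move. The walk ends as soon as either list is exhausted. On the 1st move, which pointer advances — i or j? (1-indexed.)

j

[i=1,j=1] 15>1 → j++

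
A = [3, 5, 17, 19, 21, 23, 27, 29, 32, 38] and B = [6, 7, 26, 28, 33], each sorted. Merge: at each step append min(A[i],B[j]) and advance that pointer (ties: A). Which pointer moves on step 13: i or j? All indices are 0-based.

i=0 j=0: A[i]=3<=B[j]=6 take 3, i++
i=1 j=0: A[i]=5<=B[j]=6 take 5, i++
i=2 j=0: A[i]=17>B[j]=6 take 6, j++
i=2 j=1: A[i]=17>B[j]=7 take 7, j++
i=2 j=2: A[i]=17<=B[j]=26 take 17, i++
i=3 j=2: A[i]=19<=B[j]=26 take 19, i++
i=4 j=2: A[i]=21<=B[j]=26 take 21, i++
i=5 j=2: A[i]=23<=B[j]=26 take 23, i++
i=6 j=2: A[i]=27>B[j]=26 take 26, j++
i=6 j=3: A[i]=27<=B[j]=28 take 27, i++
i=7 j=3: A[i]=29>B[j]=28 take 28, j++
i=7 j=4: A[i]=29<=B[j]=33 take 29, i++
i=8 j=4: A[i]=32<=B[j]=33 take 32, i++

i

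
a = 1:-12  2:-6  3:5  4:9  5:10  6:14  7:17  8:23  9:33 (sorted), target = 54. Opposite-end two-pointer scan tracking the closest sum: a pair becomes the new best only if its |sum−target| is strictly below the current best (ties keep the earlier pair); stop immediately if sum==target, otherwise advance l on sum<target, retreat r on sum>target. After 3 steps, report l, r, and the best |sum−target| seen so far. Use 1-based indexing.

l=4, r=9, best |Δ|=16

[1,9] -12+33=21 d=33 * → l++
[2,9] -6+33=27 d=27 * → l++
[3,9] 5+33=38 d=16 * → l++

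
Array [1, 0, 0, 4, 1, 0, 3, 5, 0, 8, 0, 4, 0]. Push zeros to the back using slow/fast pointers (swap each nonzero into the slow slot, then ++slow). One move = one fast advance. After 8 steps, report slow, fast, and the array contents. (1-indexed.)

slow=6, fast=9, a=[1, 4, 1, 3, 5, 0, 0, 0, 0, 8, 0, 4, 0]

(s=1,f=1) a[fast]=1≠0 swap→a[1]=1 → slow++,fast++
(s=2,f=2) a[fast]=0 → fast++
(s=2,f=3) a[fast]=0 → fast++
(s=2,f=4) a[fast]=4≠0 swap→a[2]=4 → slow++,fast++
(s=3,f=5) a[fast]=1≠0 swap→a[3]=1 → slow++,fast++
(s=4,f=6) a[fast]=0 → fast++
(s=4,f=7) a[fast]=3≠0 swap→a[4]=3 → slow++,fast++
(s=5,f=8) a[fast]=5≠0 swap→a[5]=5 → slow++,fast++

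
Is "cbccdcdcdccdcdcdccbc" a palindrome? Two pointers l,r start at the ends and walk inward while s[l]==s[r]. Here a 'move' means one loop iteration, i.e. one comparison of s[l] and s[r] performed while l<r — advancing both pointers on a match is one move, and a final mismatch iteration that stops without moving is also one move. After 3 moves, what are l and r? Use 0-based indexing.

[0,19] 'c'=='c' → l++,r--
[1,18] 'b'=='b' → l++,r--
[2,17] 'c'=='c' → l++,r--

l=3, r=16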